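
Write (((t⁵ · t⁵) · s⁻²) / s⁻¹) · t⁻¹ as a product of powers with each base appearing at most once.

(((t⁵ · t⁵) · s⁻²) / s⁻¹) · t⁻¹
= ((t¹⁰ · s⁻²) / s⁻¹) · t⁻¹    [product of powers]
= s⁻¹t⁹    [quotient of powers; product of powers]

s⁻¹t⁹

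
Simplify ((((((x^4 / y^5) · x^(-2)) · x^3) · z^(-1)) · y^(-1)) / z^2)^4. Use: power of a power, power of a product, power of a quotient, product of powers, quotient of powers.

x^20·y^(-24)·z^(-12)

((((((x^4 / y^5) · x^(-2)) · x^3) · z^(-1)) · y^(-1)) / z^2)^4
= ((((((x^4 / y^5) · x^(-2)) · x^3) · z^(-1)) · y^(-1))^4) / ((z^2)^4)    [power of a quotient]
= ((((((x^4 / y^5) · x^(-2)) · x^3) · z^(-1))^4) · ((y^(-1))^4)) / ((z^2)^4)    [power of a product]
= ((((((x^4 / y^5) · x^(-2)) · x^3)^4) · ((z^(-1))^4)) · ((y^(-1))^4)) / ((z^2)^4)    [power of a product]
= ((((((x^4 / y^5) · x^(-2))^4) · ((x^3)^4)) · ((z^(-1))^4)) · ((y^(-1))^4)) / ((z^2)^4)    [power of a product]
= ((((((x^4 / y^5)^4) · ((x^(-2))^4)) · ((x^3)^4)) · ((z^(-1))^4)) · ((y^(-1))^4)) / ((z^2)^4)    [power of a product]
= (((((((x^4)^4) / ((y^5)^4)) · ((x^(-2))^4)) · ((x^3)^4)) · ((z^(-1))^4)) · ((y^(-1))^4)) / ((z^2)^4)    [power of a quotient]
= (((((x^16 / ((y^5)^4)) · ((x^(-2))^4)) · ((x^3)^4)) · ((z^(-1))^4)) · ((y^(-1))^4)) / ((z^2)^4)    [power of a power]
= (((((x^16 / y^20) · ((x^(-2))^4)) · ((x^3)^4)) · ((z^(-1))^4)) · ((y^(-1))^4)) / ((z^2)^4)    [power of a power]
= (((((x^16 / y^20) · x^(-8)) · ((x^3)^4)) · ((z^(-1))^4)) · ((y^(-1))^4)) / ((z^2)^4)    [power of a power]
= (((((x^16 / y^20) · x^(-8)) · x^12) · ((z^(-1))^4)) · ((y^(-1))^4)) / ((z^2)^4)    [power of a power]
= (((((x^16 / y^20) · x^(-8)) · x^12) · z^(-4)) · ((y^(-1))^4)) / ((z^2)^4)    [power of a power]
= (((((x^16 / y^20) · x^(-8)) · x^12) · z^(-4)) · y^(-4)) / ((z^2)^4)    [power of a power]
= (((((x^16 / y^20) · x^(-8)) · x^12) · z^(-4)) · y^(-4)) / z^8    [power of a power]
= x^20·y^(-24)·z^(-12)    [quotient of powers; product of powers]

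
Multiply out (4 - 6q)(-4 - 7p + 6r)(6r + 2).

(4 - 6q)(-4 - 7p + 6r)(6r + 2)
= (-16 - 28p + 24r + 24q + 42pq - 36qr)(6r + 2)    [distributive law]
= -96r - 32 - 168pr - 56p + 144r^2 + 48r + 144qr + 48q + 252pqr + 84pq - 216qr^2 - 72qr    [distributive law]
= -48r - 32 - 168pr - 56p + 144r^2 + 72qr + 48q + 252pqr + 84pq - 216qr^2    [combine like terms]

-48r - 32 - 168pr - 56p + 144r^2 + 72qr + 48q + 252pqr + 84pq - 216qr^2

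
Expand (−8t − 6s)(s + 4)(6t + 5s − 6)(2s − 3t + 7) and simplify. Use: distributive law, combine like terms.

(−8t − 6s)(s + 4)(6t + 5s − 6)(2s − 3t + 7)
= (−8st − 32t − 6s^2 − 24s)(6t + 5s − 6)(2s − 3t + 7)    [distributive law]
= (−48st^2 − 40s^2t + 48st − 192t^2 − 160st + 192t − 36s^2t − 30s^3 + 36s^2 − 144st − 120s^2 + 144s)(2s − 3t + 7)    [distributive law]
= (−48st^2 − 76s^2t − 256st − 192t^2 + 192t − 30s^3 − 84s^2 + 144s)(2s − 3t + 7)    [combine like terms]
= −96s^2t^2 + 144st^3 − 336st^2 − 152s^3t + 228s^2t^2 − 532s^2t − 512s^2t + 768st^2 − 1792st − 384st^2 + 576t^3 − 1344t^2 + 384st − 576t^2 + 1344t − 60s^4 + 90s^3t − 210s^3 − 168s^3 + 252s^2t − 588s^2 + 288s^2 − 432st + 1008s    [distributive law]
= 132s^2t^2 + 144st^3 + 48st^2 − 62s^3t − 792s^2t − 1840st + 576t^3 − 1920t^2 + 1344t − 60s^4 − 378s^3 − 300s^2 + 1008s    [combine like terms]

132s^2t^2 + 144st^3 + 48st^2 − 62s^3t − 792s^2t − 1840st + 576t^3 − 1920t^2 + 1344t − 60s^4 − 378s^3 − 300s^2 + 1008s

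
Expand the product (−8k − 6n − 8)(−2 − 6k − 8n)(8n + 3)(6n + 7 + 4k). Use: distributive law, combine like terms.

(−8k − 6n − 8)(−2 − 6k − 8n)(8n + 3)(6n + 7 + 4k)
= (16k + 48k^2 + 64kn + 12n + 36kn + 48n^2 + 16 + 48k + 64n)(8n + 3)(6n + 7 + 4k)    [distributive law]
= (64k + 48k^2 + 100kn + 76n + 48n^2 + 16)(8n + 3)(6n + 7 + 4k)    [combine like terms]
= (512kn + 192k + 384k^2n + 144k^2 + 800kn^2 + 300kn + 608n^2 + 228n + 384n^3 + 144n^2 + 128n + 48)(6n + 7 + 4k)    [distributive law]
= (812kn + 192k + 384k^2n + 144k^2 + 800kn^2 + 752n^2 + 356n + 384n^3 + 48)(6n + 7 + 4k)    [combine like terms]
= 4872kn^2 + 5684kn + 3248k^2n + 1152kn + 1344k + 768k^2 + 2304k^2n^2 + 2688k^2n + 1536k^3n + 864k^2n + 1008k^2 + 576k^3 + 4800kn^3 + 5600kn^2 + 3200k^2n^2 + 4512n^3 + 5264n^2 + 3008kn^2 + 2136n^2 + 2492n + 1424kn + 2304n^4 + 2688n^3 + 1536kn^3 + 288n + 336 + 192k    [distributive law]
= 13480kn^2 + 8260kn + 6800k^2n + 1536k + 1776k^2 + 5504k^2n^2 + 1536k^3n + 576k^3 + 6336kn^3 + 7200n^3 + 7400n^2 + 2780n + 2304n^4 + 336    [combine like terms]

13480kn^2 + 8260kn + 6800k^2n + 1536k + 1776k^2 + 5504k^2n^2 + 1536k^3n + 576k^3 + 6336kn^3 + 7200n^3 + 7400n^2 + 2780n + 2304n^4 + 336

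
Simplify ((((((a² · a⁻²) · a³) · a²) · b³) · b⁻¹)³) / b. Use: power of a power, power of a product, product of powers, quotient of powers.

a¹⁵·b⁵

((((((a² · a⁻²) · a³) · a²) · b³) · b⁻¹)³) / b
= ((((((a² · a⁻²) · a³) · a²) · b³)³) · ((b⁻¹)³)) / b    [power of a product]
= ((((((a² · a⁻²) · a³) · a²)³) · ((b³)³)) · ((b⁻¹)³)) / b    [power of a product]
= ((((((a² · a⁻²) · a³)³) · ((a²)³)) · ((b³)³)) · ((b⁻¹)³)) / b    [power of a product]
= ((((((a² · a⁻²)³) · ((a³)³)) · ((a²)³)) · ((b³)³)) · ((b⁻¹)³)) / b    [power of a product]
= (((((((a²)³) · ((a⁻²)³)) · ((a³)³)) · ((a²)³)) · ((b³)³)) · ((b⁻¹)³)) / b    [power of a product]
= (((((a⁶ · ((a⁻²)³)) · ((a³)³)) · ((a²)³)) · ((b³)³)) · ((b⁻¹)³)) / b    [power of a power]
= (((((a⁶ · a⁻⁶) · ((a³)³)) · ((a²)³)) · ((b³)³)) · ((b⁻¹)³)) / b    [power of a power]
= ((((a⁰ · ((a³)³)) · ((a²)³)) · ((b³)³)) · ((b⁻¹)³)) / b    [product of powers]
= ((((a⁰ · a⁹) · ((a²)³)) · ((b³)³)) · ((b⁻¹)³)) / b    [power of a power]
= (((a⁹ · ((a²)³)) · ((b³)³)) · ((b⁻¹)³)) / b    [product of powers]
= (((a⁹ · a⁶) · ((b³)³)) · ((b⁻¹)³)) / b    [power of a power]
= ((a¹⁵ · ((b³)³)) · ((b⁻¹)³)) / b    [product of powers]
= ((a¹⁵ · b⁹) · ((b⁻¹)³)) / b    [power of a power]
= ((a¹⁵ · b⁹) · b⁻³) / b    [power of a power]
= a¹⁵·b⁵    [quotient of powers; product of powers]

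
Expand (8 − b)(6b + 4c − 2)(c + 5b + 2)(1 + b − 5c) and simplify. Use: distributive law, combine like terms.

(8 − b)(6b + 4c − 2)(c + 5b + 2)(1 + b − 5c)
= (48b + 32c − 16 − 6b^2 − 4bc + 2b)(c + 5b + 2)(1 + b − 5c)    [distributive law]
= (50b + 32c − 16 − 6b^2 − 4bc)(c + 5b + 2)(1 + b − 5c)    [combine like terms]
= (50bc + 250b^2 + 100b + 32c^2 + 160bc + 64c − 16c − 80b − 32 − 6b^2c − 30b^3 − 12b^2 − 4bc^2 − 20b^2c − 8bc)(1 + b − 5c)    [distributive law]
= (202bc + 238b^2 + 20b + 32c^2 + 48c − 32 − 26b^2c − 30b^3 − 4bc^2)(1 + b − 5c)    [combine like terms]
= 202bc + 202b^2c − 1010bc^2 + 238b^2 + 238b^3 − 1190b^2c + 20b + 20b^2 − 100bc + 32c^2 + 32bc^2 − 160c^3 + 48c + 48bc − 240c^2 − 32 − 32b + 160c − 26b^2c − 26b^3c + 130b^2c^2 − 30b^3 − 30b^4 + 150b^3c − 4bc^2 − 4b^2c^2 + 20bc^3    [distributive law]
= 150bc − 1014b^2c − 982bc^2 + 258b^2 + 208b^3 − 12b − 208c^2 − 160c^3 + 208c − 32 + 124b^3c + 126b^2c^2 − 30b^4 + 20bc^3    [combine like terms]

150bc − 1014b^2c − 982bc^2 + 258b^2 + 208b^3 − 12b − 208c^2 − 160c^3 + 208c − 32 + 124b^3c + 126b^2c^2 − 30b^4 + 20bc^3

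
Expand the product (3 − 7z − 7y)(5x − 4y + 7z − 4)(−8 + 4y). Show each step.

(3 − 7z − 7y)(5x − 4y + 7z − 4)(−8 + 4y)
= (15x − 12y + 21z − 12 − 35xz + 28yz − 49z^2 + 28z − 35xy + 28y^2 − 49yz + 28y)(−8 + 4y)    [distributive law]
= (15x + 16y + 49z − 12 − 35xz − 21yz − 49z^2 − 35xy + 28y^2)(−8 + 4y)    [combine like terms]
= −120x + 60xy − 128y + 64y^2 − 392z + 196yz + 96 − 48y + 280xz − 140xyz + 168yz − 84y^2z + 392z^2 − 196yz^2 + 280xy − 140xy^2 − 224y^2 + 112y^3    [distributive law]
= −120x + 340xy − 176y − 160y^2 − 392z + 364yz + 96 + 280xz − 140xyz − 84y^2z + 392z^2 − 196yz^2 − 140xy^2 + 112y^3    [combine like terms]

−120x + 340xy − 176y − 160y^2 − 392z + 364yz + 96 + 280xz − 140xyz − 84y^2z + 392z^2 − 196yz^2 − 140xy^2 + 112y^3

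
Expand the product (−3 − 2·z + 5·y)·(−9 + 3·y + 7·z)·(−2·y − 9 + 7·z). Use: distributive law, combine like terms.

432·y − 243 + 216·z − 27·y² − 633·y·z + 105·z² + 47·y²·z + 231·y·z² − 98·z³ − 30·y³

(−3 − 2·z + 5·y)·(−9 + 3·y + 7·z)·(−2·y − 9 + 7·z)
= (27 − 9·y − 21·z + 18·z − 6·y·z − 14·z² − 45·y + 15·y² + 35·y·z)·(−2·y − 9 + 7·z)    [distributive law]
= (27 − 54·y − 3·z + 29·y·z − 14·z² + 15·y²)·(−2·y − 9 + 7·z)    [combine like terms]
= −54·y − 243 + 189·z + 108·y² + 486·y − 378·y·z + 6·y·z + 27·z − 21·z² − 58·y²·z − 261·y·z + 203·y·z² + 28·y·z² + 126·z² − 98·z³ − 30·y³ − 135·y² + 105·y²·z    [distributive law]
= 432·y − 243 + 216·z − 27·y² − 633·y·z + 105·z² + 47·y²·z + 231·y·z² − 98·z³ − 30·y³    [combine like terms]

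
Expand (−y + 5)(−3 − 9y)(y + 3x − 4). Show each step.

−78y^2 − 126xy + 153y + 9y^3 + 27xy^2 − 45x + 60

(−y + 5)(−3 − 9y)(y + 3x − 4)
= (3y + 9y^2 − 15 − 45y)(y + 3x − 4)    [distributive law]
= (−42y + 9y^2 − 15)(y + 3x − 4)    [combine like terms]
= −42y^2 − 126xy + 168y + 9y^3 + 27xy^2 − 36y^2 − 15y − 45x + 60    [distributive law]
= −78y^2 − 126xy + 153y + 9y^3 + 27xy^2 − 45x + 60    [combine like terms]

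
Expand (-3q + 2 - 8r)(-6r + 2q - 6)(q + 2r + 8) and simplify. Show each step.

-10q^2r + 52qr^2 + 96qr - 6q^3 - 26q^2 + 164q + 456r^2 + 264r - 96 + 96r^3

(-3q + 2 - 8r)(-6r + 2q - 6)(q + 2r + 8)
= (18qr - 6q^2 + 18q - 12r + 4q - 12 + 48r^2 - 16qr + 48r)(q + 2r + 8)    [distributive law]
= (2qr - 6q^2 + 22q + 36r - 12 + 48r^2)(q + 2r + 8)    [combine like terms]
= 2q^2r + 4qr^2 + 16qr - 6q^3 - 12q^2r - 48q^2 + 22q^2 + 44qr + 176q + 36qr + 72r^2 + 288r - 12q - 24r - 96 + 48qr^2 + 96r^3 + 384r^2    [distributive law]
= -10q^2r + 52qr^2 + 96qr - 6q^3 - 26q^2 + 164q + 456r^2 + 264r - 96 + 96r^3    [combine like terms]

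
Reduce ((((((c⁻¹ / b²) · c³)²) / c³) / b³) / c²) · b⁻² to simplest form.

((((((c⁻¹ / b²) · c³)²) / c³) / b³) / c²) · b⁻²
= ((((((c⁻¹ / b²)²) · ((c³)²)) / c³) / b³) / c²) · b⁻²    [power of a product]
= (((((((c⁻¹)²) / ((b²)²)) · ((c³)²)) / c³) / b³) / c²) · b⁻²    [power of a quotient]
= (((((c⁻² / ((b²)²)) · ((c³)²)) / c³) / b³) / c²) · b⁻²    [power of a power]
= (((((c⁻² / b⁴) · ((c³)²)) / c³) / b³) / c²) · b⁻²    [power of a power]
= (((((c⁻² / b⁴) · c⁶) / c³) / b³) / c²) · b⁻²    [power of a power]
= b⁻⁹c⁻¹    [quotient of powers; product of powers]

b⁻⁹c⁻¹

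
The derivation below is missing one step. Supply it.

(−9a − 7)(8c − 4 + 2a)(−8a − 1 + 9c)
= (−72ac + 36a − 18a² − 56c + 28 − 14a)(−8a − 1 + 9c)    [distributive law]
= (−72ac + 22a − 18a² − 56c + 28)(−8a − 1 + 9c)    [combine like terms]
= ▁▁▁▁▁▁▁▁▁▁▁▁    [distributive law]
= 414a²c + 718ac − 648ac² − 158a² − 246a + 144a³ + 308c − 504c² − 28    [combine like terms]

By distributive law:

576a²c + 72ac − 648ac² − 176a² − 22a + 198ac + 144a³ + 18a² − 162a²c + 448ac + 56c − 504c² − 224a − 28 + 252c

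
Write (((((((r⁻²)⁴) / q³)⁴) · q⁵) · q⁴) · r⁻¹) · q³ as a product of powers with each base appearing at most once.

(((((((r⁻²)⁴) / q³)⁴) · q⁵) · q⁴) · r⁻¹) · q³
= (((((((r⁻²)⁴)⁴) / ((q³)⁴)) · q⁵) · q⁴) · r⁻¹) · q³    [power of a quotient]
= ((((((r⁻²)¹⁶) / ((q³)⁴)) · q⁵) · q⁴) · r⁻¹) · q³    [power of a power]
= ((((r⁻³² / ((q³)⁴)) · q⁵) · q⁴) · r⁻¹) · q³    [power of a power]
= ((((r⁻³² / q¹²) · q⁵) · q⁴) · r⁻¹) · q³    [power of a power]
= r⁻³³    [quotient of powers; product of powers]

r⁻³³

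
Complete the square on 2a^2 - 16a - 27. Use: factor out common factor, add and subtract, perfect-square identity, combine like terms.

2a^2 - 16a - 27
= 2(a^2 - 8a) - 27    [factor out 2 from the a-terms]
= 2(a^2 - 8a + 16 - 16) - 27    [add and subtract 16 inside the bracket]
= 2(a - 4)^2 - 32 - 27    [perfect-square identity]
= 2(a - 4)^2 - 59    [combine constants]

2(a - 4)^2 - 59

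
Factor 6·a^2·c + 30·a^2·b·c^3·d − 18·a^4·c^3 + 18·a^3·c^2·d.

6·a^2·c(1 + 5·b·c^2·d − 3·a^2·c^2 + 3·a·c·d)

6·a^2·c + 30·a^2·b·c^3·d − 18·a^4·c^3 + 18·a^3·c^2·d
= 6(a^2·c + 5·a^2·b·c^3·d − 3·a^4·c^3 + 3·a^3·c^2·d)    [factor out 6]
= 6·a^2·c(1 + 5·b·c^2·d − 3·a^2·c^2 + 3·a·c·d)    [factor out a^2·c]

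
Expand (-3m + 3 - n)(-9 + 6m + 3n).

45m - 18m^2 - 15mn - 27 + 18n - 3n^2

(-3m + 3 - n)(-9 + 6m + 3n)
= 27m - 18m^2 - 9mn - 27 + 18m + 9n + 9n - 6mn - 3n^2    [distributive law]
= 45m - 18m^2 - 15mn - 27 + 18n - 3n^2    [combine like terms]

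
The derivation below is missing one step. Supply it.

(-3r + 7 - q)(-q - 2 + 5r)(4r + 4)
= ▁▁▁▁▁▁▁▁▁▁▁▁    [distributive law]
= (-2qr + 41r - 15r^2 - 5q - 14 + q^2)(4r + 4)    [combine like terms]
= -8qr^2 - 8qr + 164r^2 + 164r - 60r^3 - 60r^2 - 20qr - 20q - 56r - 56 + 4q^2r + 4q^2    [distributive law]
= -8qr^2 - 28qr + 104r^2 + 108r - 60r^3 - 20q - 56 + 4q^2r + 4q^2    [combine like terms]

By distributive law:

(3qr + 6r - 15r^2 - 7q - 14 + 35r + q^2 + 2q - 5qr)(4r + 4)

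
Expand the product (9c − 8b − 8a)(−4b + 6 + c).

−44bc + 54c + 9c^2 + 32b^2 − 48b + 32ab − 48a − 8ac

(9c − 8b − 8a)(−4b + 6 + c)
= −36bc + 54c + 9c^2 + 32b^2 − 48b − 8bc + 32ab − 48a − 8ac    [distributive law]
= −44bc + 54c + 9c^2 + 32b^2 − 48b + 32ab − 48a − 8ac    [combine like terms]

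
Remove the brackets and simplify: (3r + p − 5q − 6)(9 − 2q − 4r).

51r + 14qr − 12r^2 + 9p − 2pq − 4pr − 33q + 10q^2 − 54

(3r + p − 5q − 6)(9 − 2q − 4r)
= 27r − 6qr − 12r^2 + 9p − 2pq − 4pr − 45q + 10q^2 + 20qr − 54 + 12q + 24r    [distributive law]
= 51r + 14qr − 12r^2 + 9p − 2pq − 4pr − 33q + 10q^2 − 54    [combine like terms]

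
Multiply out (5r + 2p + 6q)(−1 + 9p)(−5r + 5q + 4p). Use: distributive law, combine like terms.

25r^2 + 5qr − 10pr − 225pr^2 − 45pqr + 90p^2r − 34pq − 8p^2 + 306p^2q + 72p^3 − 30q^2 + 270pq^2

(5r + 2p + 6q)(−1 + 9p)(−5r + 5q + 4p)
= (−5r + 45pr − 2p + 18p^2 − 6q + 54pq)(−5r + 5q + 4p)    [distributive law]
= 25r^2 − 25qr − 20pr − 225pr^2 + 225pqr + 180p^2r + 10pr − 10pq − 8p^2 − 90p^2r + 90p^2q + 72p^3 + 30qr − 30q^2 − 24pq − 270pqr + 270pq^2 + 216p^2q    [distributive law]
= 25r^2 + 5qr − 10pr − 225pr^2 − 45pqr + 90p^2r − 34pq − 8p^2 + 306p^2q + 72p^3 − 30q^2 + 270pq^2    [combine like terms]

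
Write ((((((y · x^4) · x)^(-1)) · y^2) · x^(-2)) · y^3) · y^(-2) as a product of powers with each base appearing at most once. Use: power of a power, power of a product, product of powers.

((((((y · x^4) · x)^(-1)) · y^2) · x^(-2)) · y^3) · y^(-2)
= ((((((y · x^4)^(-1)) · (x^(-1))) · y^2) · x^(-2)) · y^3) · y^(-2)    [power of a product]
= ((((((y^(-1)) · ((x^4)^(-1))) · (x^(-1))) · y^2) · x^(-2)) · y^3) · y^(-2)    [power of a product]
= (((((y^(-1) · x^(-4)) · (x^(-1))) · y^2) · x^(-2)) · y^3) · y^(-2)    [power of a power]
= x^(-7)·y^2    [product of powers]

x^(-7)·y^2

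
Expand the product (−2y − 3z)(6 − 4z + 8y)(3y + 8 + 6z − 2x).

−164y² − 96y − 254yz + 24xy − 144y²z − 60yz² + 32xyz − 48y³ + 32xy² − 144z − 12z² + 36xz + 72z³ − 24xz²

(−2y − 3z)(6 − 4z + 8y)(3y + 8 + 6z − 2x)
= (−12y + 8yz − 16y² − 18z + 12z² − 24yz)(3y + 8 + 6z − 2x)    [distributive law]
= (−12y − 16yz − 16y² − 18z + 12z²)(3y + 8 + 6z − 2x)    [combine like terms]
= −36y² − 96y − 72yz + 24xy − 48y²z − 128yz − 96yz² + 32xyz − 48y³ − 128y² − 96y²z + 32xy² − 54yz − 144z − 108z² + 36xz + 36yz² + 96z² + 72z³ − 24xz²    [distributive law]
= −164y² − 96y − 254yz + 24xy − 144y²z − 60yz² + 32xyz − 48y³ + 32xy² − 144z − 12z² + 36xz + 72z³ − 24xz²    [combine like terms]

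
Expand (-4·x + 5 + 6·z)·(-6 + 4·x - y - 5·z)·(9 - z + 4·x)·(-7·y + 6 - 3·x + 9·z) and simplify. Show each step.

(-4·x + 5 + 6·z)·(-6 + 4·x - y - 5·z)·(9 - z + 4·x)·(-7·y + 6 - 3·x + 9·z)
= (24·x - 16·x^2 + 4·x·y + 20·x·z - 30 + 20·x - 5·y - 25·z - 36·z + 24·x·z - 6·y·z - 30·z^2)·(9 - z + 4·x)·(-7·y + 6 - 3·x + 9·z)    [distributive law]
= (44·x - 16·x^2 + 4·x·y + 44·x·z - 30 - 5·y - 61·z - 6·y·z - 30·z^2)·(9 - z + 4·x)·(-7·y + 6 - 3·x + 9·z)    [combine like terms]
= (396·x - 44·x·z + 176·x^2 - 144·x^2 + 16·x^2·z - 64·x^3 + 36·x·y - 4·x·y·z + 16·x^2·y + 396·x·z - 44·x·z^2 + 176·x^2·z - 270 + 30·z - 120·x - 45·y + 5·y·z - 20·x·y - 549·z + 61·z^2 - 244·x·z - 54·y·z + 6·y·z^2 - 24·x·y·z - 270·z^2 + 30·z^3 - 120·x·z^2)·(-7·y + 6 - 3·x + 9·z)    [distributive law]
= (276·x + 108·x·z + 32·x^2 + 192·x^2·z - 64·x^3 + 16·x·y - 28·x·y·z + 16·x^2·y - 164·x·z^2 - 270 - 519·z - 45·y - 49·y·z - 209·z^2 + 6·y·z^2 + 30·z^3)·(-7·y + 6 - 3·x + 9·z)    [combine like terms]
= -1932·x·y + 1656·x - 828·x^2 + 2484·x·z - 756·x·y·z + 648·x·z - 324·x^2·z + 972·x·z^2 - 224·x^2·y + 192·x^2 - 96·x^3 + 288·x^2·z - 1344·x^2·y·z + 1152·x^2·z - 576·x^3·z + 1728·x^2·z^2 + 448·x^3·y - 384·x^3 + 192·x^4 - 576·x^3·z - 112·x·y^2 + 96·x·y - 48·x^2·y + 144·x·y·z + 196·x·y^2·z - 168·x·y·z + 84·x^2·y·z - 252·x·y·z^2 - 112·x^2·y^2 + 96·x^2·y - 48·x^3·y + 144·x^2·y·z + 1148·x·y·z^2 - 984·x·z^2 + 492·x^2·z^2 - 1476·x·z^3 + 1890·y - 1620 + 810·x - 2430·z + 3633·y·z - 3114·z + 1557·x·z - 4671·z^2 + 315·y^2 - 270·y + 135·x·y - 405·y·z + 343·y^2·z - 294·y·z + 147·x·y·z - 441·y·z^2 + 1463·y·z^2 - 1254·z^2 + 627·x·z^2 - 1881·z^3 - 42·y^2·z^2 + 36·y·z^2 - 18·x·y·z^2 + 54·y·z^3 - 210·y·z^3 + 180·z^3 - 90·x·z^3 + 270·z^4    [distributive law]
= -1701·x·y + 2466·x - 636·x^2 + 4689·x·z - 633·x·y·z + 1116·x^2·z + 615·x·z^2 - 176·x^2·y - 480·x^3 - 1116·x^2·y·z - 1152·x^3·z + 2220·x^2·z^2 + 400·x^3·y + 192·x^4 - 112·x·y^2 + 196·x·y^2·z + 878·x·y·z^2 - 112·x^2·y^2 - 1566·x·z^3 + 1620·y - 1620 - 5544·z + 2934·y·z - 5925·z^2 + 315·y^2 + 343·y^2·z + 1058·y·z^2 - 1701·z^3 - 42·y^2·z^2 - 156·y·z^3 + 270·z^4    [combine like terms]

-1701·x·y + 2466·x - 636·x^2 + 4689·x·z - 633·x·y·z + 1116·x^2·z + 615·x·z^2 - 176·x^2·y - 480·x^3 - 1116·x^2·y·z - 1152·x^3·z + 2220·x^2·z^2 + 400·x^3·y + 192·x^4 - 112·x·y^2 + 196·x·y^2·z + 878·x·y·z^2 - 112·x^2·y^2 - 1566·x·z^3 + 1620·y - 1620 - 5544·z + 2934·y·z - 5925·z^2 + 315·y^2 + 343·y^2·z + 1058·y·z^2 - 1701·z^3 - 42·y^2·z^2 - 156·y·z^3 + 270·z^4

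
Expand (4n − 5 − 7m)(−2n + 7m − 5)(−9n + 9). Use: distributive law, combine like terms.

72n^3 + 18n^2 − 378mn^2 + 378mn − 315n + 225 + 441m^2n − 441m^2

(4n − 5 − 7m)(−2n + 7m − 5)(−9n + 9)
= (−8n^2 + 28mn − 20n + 10n − 35m + 25 + 14mn − 49m^2 + 35m)(−9n + 9)    [distributive law]
= (−8n^2 + 42mn − 10n + 25 − 49m^2)(−9n + 9)    [combine like terms]
= 72n^3 − 72n^2 − 378mn^2 + 378mn + 90n^2 − 90n − 225n + 225 + 441m^2n − 441m^2    [distributive law]
= 72n^3 + 18n^2 − 378mn^2 + 378mn − 315n + 225 + 441m^2n − 441m^2    [combine like terms]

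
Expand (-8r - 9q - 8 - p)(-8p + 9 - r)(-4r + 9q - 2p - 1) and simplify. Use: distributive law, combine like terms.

(-8r - 9q - 8 - p)(-8p + 9 - r)(-4r + 9q - 2p - 1)
= (64pr - 72r + 8r^2 + 72pq - 81q + 9qr + 64p - 72 + 8r + 8p^2 - 9p + pr)(-4r + 9q - 2p - 1)    [distributive law]
= (65pr - 64r + 8r^2 + 72pq - 81q + 9qr + 55p - 72 + 8p^2)(-4r + 9q - 2p - 1)    [combine like terms]
= -260pr^2 + 585pqr - 130p^2r - 65pr + 256r^2 - 576qr + 128pr + 64r - 32r^3 + 72qr^2 - 16pr^2 - 8r^2 - 288pqr + 648pq^2 - 144p^2q - 72pq + 324qr - 729q^2 + 162pq + 81q - 36qr^2 + 81q^2r - 18pqr - 9qr - 220pr + 495pq - 110p^2 - 55p + 288r - 648q + 144p + 72 - 32p^2r + 72p^2q - 16p^3 - 8p^2    [distributive law]
= -276pr^2 + 279pqr - 162p^2r - 157pr + 248r^2 - 261qr + 352r - 32r^3 + 36qr^2 + 648pq^2 - 72p^2q + 585pq - 729q^2 - 567q + 81q^2r - 118p^2 + 89p + 72 - 16p^3    [combine like terms]

-276pr^2 + 279pqr - 162p^2r - 157pr + 248r^2 - 261qr + 352r - 32r^3 + 36qr^2 + 648pq^2 - 72p^2q + 585pq - 729q^2 - 567q + 81q^2r - 118p^2 + 89p + 72 - 16p^3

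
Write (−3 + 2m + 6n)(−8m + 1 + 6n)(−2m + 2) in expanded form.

(−3 + 2m + 6n)(−8m + 1 + 6n)(−2m + 2)
= (24m − 3 − 18n − 16m^2 + 2m + 12mn − 48mn + 6n + 36n^2)(−2m + 2)    [distributive law]
= (26m − 3 − 12n − 16m^2 − 36mn + 36n^2)(−2m + 2)    [combine like terms]
= −52m^2 + 52m + 6m − 6 + 24mn − 24n + 32m^3 − 32m^2 + 72m^2n − 72mn − 72mn^2 + 72n^2    [distributive law]
= −84m^2 + 58m − 6 − 48mn − 24n + 32m^3 + 72m^2n − 72mn^2 + 72n^2    [combine like terms]

−84m^2 + 58m − 6 − 48mn − 24n + 32m^3 + 72m^2n − 72mn^2 + 72n^2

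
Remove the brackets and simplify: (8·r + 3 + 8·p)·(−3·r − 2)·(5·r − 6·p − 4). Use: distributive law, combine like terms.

−120·r^3 + 24·p·r^2 − 29·r^2 + 166·p·r + 70·r + 100·p + 24 + 144·p^2·r + 96·p^2

(8·r + 3 + 8·p)·(−3·r − 2)·(5·r − 6·p − 4)
= (−24·r^2 − 16·r − 9·r − 6 − 24·p·r − 16·p)·(5·r − 6·p − 4)    [distributive law]
= (−24·r^2 − 25·r − 6 − 24·p·r − 16·p)·(5·r − 6·p − 4)    [combine like terms]
= −120·r^3 + 144·p·r^2 + 96·r^2 − 125·r^2 + 150·p·r + 100·r − 30·r + 36·p + 24 − 120·p·r^2 + 144·p^2·r + 96·p·r − 80·p·r + 96·p^2 + 64·p    [distributive law]
= −120·r^3 + 24·p·r^2 − 29·r^2 + 166·p·r + 70·r + 100·p + 24 + 144·p^2·r + 96·p^2    [combine like terms]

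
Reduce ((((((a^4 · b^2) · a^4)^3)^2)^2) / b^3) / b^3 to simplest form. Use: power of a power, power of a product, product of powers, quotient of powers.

((((((a^4 · b^2) · a^4)^3)^2)^2) / b^3) / b^3
= (((((a^4 · b^2) · a^4)^3)^4) / b^3) / b^3    [power of a power]
= ((((a^4 · b^2) · a^4)^12) / b^3) / b^3    [power of a power]
= ((((a^4 · b^2)^12) · ((a^4)^12)) / b^3) / b^3    [power of a product]
= (((((a^4)^12) · ((b^2)^12)) · ((a^4)^12)) / b^3) / b^3    [power of a product]
= (((a^48 · ((b^2)^12)) · ((a^4)^12)) / b^3) / b^3    [power of a power]
= (((a^48 · b^24) · ((a^4)^12)) / b^3) / b^3    [power of a power]
= (((a^48 · b^24) · a^48) / b^3) / b^3    [power of a power]
= a^96·b^18    [quotient of powers; product of powers]

a^96·b^18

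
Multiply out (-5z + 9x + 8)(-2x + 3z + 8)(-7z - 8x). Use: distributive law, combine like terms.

(-5z + 9x + 8)(-2x + 3z + 8)(-7z - 8x)
= (10xz - 15z^2 - 40z - 18x^2 + 27xz + 72x - 16x + 24z + 64)(-7z - 8x)    [distributive law]
= (37xz - 15z^2 - 16z - 18x^2 + 56x + 64)(-7z - 8x)    [combine like terms]
= -259xz^2 - 296x^2z + 105z^3 + 120xz^2 + 112z^2 + 128xz + 126x^2z + 144x^3 - 392xz - 448x^2 - 448z - 512x    [distributive law]
= -139xz^2 - 170x^2z + 105z^3 + 112z^2 - 264xz + 144x^3 - 448x^2 - 448z - 512x    [combine like terms]

-139xz^2 - 170x^2z + 105z^3 + 112z^2 - 264xz + 144x^3 - 448x^2 - 448z - 512x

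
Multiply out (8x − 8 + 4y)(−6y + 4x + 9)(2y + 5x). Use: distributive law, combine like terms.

−184xy^2 − 96x^2y + 160x^3 + 500xy + 200x^2 + 168y^2 − 144y − 360x − 48y^3

(8x − 8 + 4y)(−6y + 4x + 9)(2y + 5x)
= (−48xy + 32x^2 + 72x + 48y − 32x − 72 − 24y^2 + 16xy + 36y)(2y + 5x)    [distributive law]
= (−32xy + 32x^2 + 40x + 84y − 72 − 24y^2)(2y + 5x)    [combine like terms]
= −64xy^2 − 160x^2y + 64x^2y + 160x^3 + 80xy + 200x^2 + 168y^2 + 420xy − 144y − 360x − 48y^3 − 120xy^2    [distributive law]
= −184xy^2 − 96x^2y + 160x^3 + 500xy + 200x^2 + 168y^2 − 144y − 360x − 48y^3    [combine like terms]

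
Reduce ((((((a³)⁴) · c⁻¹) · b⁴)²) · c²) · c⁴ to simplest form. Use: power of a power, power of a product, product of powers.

a²⁴b⁸c⁴

((((((a³)⁴) · c⁻¹) · b⁴)²) · c²) · c⁴
= ((((((a³)⁴) · c⁻¹)²) · ((b⁴)²)) · c²) · c⁴    [power of a product]
= ((((((a³)⁴)²) · ((c⁻¹)²)) · ((b⁴)²)) · c²) · c⁴    [power of a product]
= (((((a³)⁸) · ((c⁻¹)²)) · ((b⁴)²)) · c²) · c⁴    [power of a power]
= (((a²⁴ · ((c⁻¹)²)) · ((b⁴)²)) · c²) · c⁴    [power of a power]
= (((a²⁴ · c⁻²) · ((b⁴)²)) · c²) · c⁴    [power of a power]
= (((a²⁴ · c⁻²) · b⁸) · c²) · c⁴    [power of a power]
= a²⁴b⁸c⁴    [product of powers]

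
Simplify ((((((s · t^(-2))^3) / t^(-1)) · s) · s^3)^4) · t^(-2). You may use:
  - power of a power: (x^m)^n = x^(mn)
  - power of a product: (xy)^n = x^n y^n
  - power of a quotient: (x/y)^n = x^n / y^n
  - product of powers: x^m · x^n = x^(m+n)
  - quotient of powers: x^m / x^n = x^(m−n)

((((((s · t^(-2))^3) / t^(-1)) · s) · s^3)^4) · t^(-2)
= ((((((s · t^(-2))^3) / t^(-1)) · s)^4) · ((s^3)^4)) · t^(-2)    [power of a product]
= ((((((s · t^(-2))^3) / t^(-1))^4) · (s^4)) · ((s^3)^4)) · t^(-2)    [power of a product]
= ((((((s · t^(-2))^3)^4) / ((t^(-1))^4)) · (s^4)) · ((s^3)^4)) · t^(-2)    [power of a quotient]
= (((((s · t^(-2))^12) / ((t^(-1))^4)) · (s^4)) · ((s^3)^4)) · t^(-2)    [power of a power]
= (((((s^12) · ((t^(-2))^12)) / ((t^(-1))^4)) · (s^4)) · ((s^3)^4)) · t^(-2)    [power of a product]
= ((((s^12 · t^(-24)) / ((t^(-1))^4)) · (s^4)) · ((s^3)^4)) · t^(-2)    [power of a power]
= ((((s^12 · t^(-24)) / t^(-4)) · (s^4)) · ((s^3)^4)) · t^(-2)    [power of a power]
= ((((s^12 · t^(-24)) / t^(-4)) · s^4) · s^12) · t^(-2)    [power of a power]
= s^28·t^(-22)    [quotient of powers; product of powers]

s^28·t^(-22)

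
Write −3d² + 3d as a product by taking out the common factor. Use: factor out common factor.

−3d² + 3d
= 3(−d² + d)    [factor out 3]
= 3d(−d + 1)    [factor out d]

3d(−d + 1)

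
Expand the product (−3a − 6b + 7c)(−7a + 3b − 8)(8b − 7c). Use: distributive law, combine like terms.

168a²b − 147a²c + 264ab² − 623abc + 192ab − 168ac − 144b³ + 294b²c + 384b² − 784bc + 343ac² − 147bc² + 392c²

(−3a − 6b + 7c)(−7a + 3b − 8)(8b − 7c)
= (21a² − 9ab + 24a + 42ab − 18b² + 48b − 49ac + 21bc − 56c)(8b − 7c)    [distributive law]
= (21a² + 33ab + 24a − 18b² + 48b − 49ac + 21bc − 56c)(8b − 7c)    [combine like terms]
= 168a²b − 147a²c + 264ab² − 231abc + 192ab − 168ac − 144b³ + 126b²c + 384b² − 336bc − 392abc + 343ac² + 168b²c − 147bc² − 448bc + 392c²    [distributive law]
= 168a²b − 147a²c + 264ab² − 623abc + 192ab − 168ac − 144b³ + 294b²c + 384b² − 784bc + 343ac² − 147bc² + 392c²    [combine like terms]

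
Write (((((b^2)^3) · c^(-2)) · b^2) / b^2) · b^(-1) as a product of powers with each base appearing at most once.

(((((b^2)^3) · c^(-2)) · b^2) / b^2) · b^(-1)
= (((b^6 · c^(-2)) · b^2) / b^2) · b^(-1)    [power of a power]
= b^5c^(-2)    [quotient of powers; product of powers]

b^5c^(-2)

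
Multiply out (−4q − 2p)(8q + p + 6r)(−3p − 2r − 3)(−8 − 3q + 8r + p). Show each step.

−852pq^2 − 288pq^3 + 496pq^2r − 84p^2q^2 + 40q^2r − 192q^3r + 368q^2r^2 − 768q^2 − 288q^3 − 438p^2q + 472p^2qr + 42p^3q − 452pqr + 872pqr^2 − 480pq + 192qr^2 + 384qr^3 − 576qr − 42p^3 + 88p^3r + 6p^4 − 236p^2r + 344p^2r^2 − 48p^2 + 96pr^2 + 192pr^3 − 288pr

(−4q − 2p)(8q + p + 6r)(−3p − 2r − 3)(−8 − 3q + 8r + p)
= (−32q^2 − 4pq − 24qr − 16pq − 2p^2 − 12pr)(−3p − 2r − 3)(−8 − 3q + 8r + p)    [distributive law]
= (−32q^2 − 20pq − 24qr − 2p^2 − 12pr)(−3p − 2r − 3)(−8 − 3q + 8r + p)    [combine like terms]
= (96pq^2 + 64q^2r + 96q^2 + 60p^2q + 40pqr + 60pq + 72pqr + 48qr^2 + 72qr + 6p^3 + 4p^2r + 6p^2 + 36p^2r + 24pr^2 + 36pr)(−8 − 3q + 8r + p)    [distributive law]
= (96pq^2 + 64q^2r + 96q^2 + 60p^2q + 112pqr + 60pq + 48qr^2 + 72qr + 6p^3 + 40p^2r + 6p^2 + 24pr^2 + 36pr)(−8 − 3q + 8r + p)    [combine like terms]
= −768pq^2 − 288pq^3 + 768pq^2r + 96p^2q^2 − 512q^2r − 192q^3r + 512q^2r^2 + 64pq^2r − 768q^2 − 288q^3 + 768q^2r + 96pq^2 − 480p^2q − 180p^2q^2 + 480p^2qr + 60p^3q − 896pqr − 336pq^2r + 896pqr^2 + 112p^2qr − 480pq − 180pq^2 + 480pqr + 60p^2q − 384qr^2 − 144q^2r^2 + 384qr^3 + 48pqr^2 − 576qr − 216q^2r + 576qr^2 + 72pqr − 48p^3 − 18p^3q + 48p^3r + 6p^4 − 320p^2r − 120p^2qr + 320p^2r^2 + 40p^3r − 48p^2 − 18p^2q + 48p^2r + 6p^3 − 192pr^2 − 72pqr^2 + 192pr^3 + 24p^2r^2 − 288pr − 108pqr + 288pr^2 + 36p^2r    [distributive law]
= −852pq^2 − 288pq^3 + 496pq^2r − 84p^2q^2 + 40q^2r − 192q^3r + 368q^2r^2 − 768q^2 − 288q^3 − 438p^2q + 472p^2qr + 42p^3q − 452pqr + 872pqr^2 − 480pq + 192qr^2 + 384qr^3 − 576qr − 42p^3 + 88p^3r + 6p^4 − 236p^2r + 344p^2r^2 − 48p^2 + 96pr^2 + 192pr^3 − 288pr    [combine like terms]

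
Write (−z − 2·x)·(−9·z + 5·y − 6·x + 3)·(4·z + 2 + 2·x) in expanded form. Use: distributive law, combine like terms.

(−z − 2·x)·(−9·z + 5·y − 6·x + 3)·(4·z + 2 + 2·x)
= (9·z² − 5·y·z + 6·x·z − 3·z + 18·x·z − 10·x·y + 12·x² − 6·x)·(4·z + 2 + 2·x)    [distributive law]
= (9·z² − 5·y·z + 24·x·z − 3·z − 10·x·y + 12·x² − 6·x)·(4·z + 2 + 2·x)    [combine like terms]
= 36·z³ + 18·z² + 18·x·z² − 20·y·z² − 10·y·z − 10·x·y·z + 96·x·z² + 48·x·z + 48·x²·z − 12·z² − 6·z − 6·x·z − 40·x·y·z − 20·x·y − 20·x²·y + 48·x²·z + 24·x² + 24·x³ − 24·x·z − 12·x − 12·x²    [distributive law]
= 36·z³ + 6·z² + 114·x·z² − 20·y·z² − 10·y·z − 50·x·y·z + 18·x·z + 96·x²·z − 6·z − 20·x·y − 20·x²·y + 12·x² + 24·x³ − 12·x    [combine like terms]

36·z³ + 6·z² + 114·x·z² − 20·y·z² − 10·y·z − 50·x·y·z + 18·x·z + 96·x²·z − 6·z − 20·x·y − 20·x²·y + 12·x² + 24·x³ − 12·x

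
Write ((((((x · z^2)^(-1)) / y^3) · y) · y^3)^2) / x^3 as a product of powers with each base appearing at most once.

x^(-5)y^2z^(-4)

((((((x · z^2)^(-1)) / y^3) · y) · y^3)^2) / x^3
= ((((((x · z^2)^(-1)) / y^3) · y)^2) · ((y^3)^2)) / x^3    [power of a product]
= ((((((x · z^2)^(-1)) / y^3)^2) · (y^2)) · ((y^3)^2)) / x^3    [power of a product]
= ((((((x · z^2)^(-1))^2) / ((y^3)^2)) · (y^2)) · ((y^3)^2)) / x^3    [power of a quotient]
= (((((x · z^2)^(-2)) / ((y^3)^2)) · (y^2)) · ((y^3)^2)) / x^3    [power of a power]
= (((((x^(-2)) · ((z^2)^(-2))) / ((y^3)^2)) · (y^2)) · ((y^3)^2)) / x^3    [power of a product]
= ((((x^(-2) · z^(-4)) / ((y^3)^2)) · (y^2)) · ((y^3)^2)) / x^3    [power of a power]
= ((((x^(-2) · z^(-4)) / y^6) · (y^2)) · ((y^3)^2)) / x^3    [power of a power]
= ((((x^(-2) · z^(-4)) / y^6) · y^2) · y^6) / x^3    [power of a power]
= x^(-5)y^2z^(-4)    [quotient of powers; product of powers]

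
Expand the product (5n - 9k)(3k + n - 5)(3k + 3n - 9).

(5n - 9k)(3k + n - 5)(3k + 3n - 9)
= (15kn + 5n^2 - 25n - 27k^2 - 9kn + 45k)(3k + 3n - 9)    [distributive law]
= (6kn + 5n^2 - 25n - 27k^2 + 45k)(3k + 3n - 9)    [combine like terms]
= 18k^2n + 18kn^2 - 54kn + 15kn^2 + 15n^3 - 45n^2 - 75kn - 75n^2 + 225n - 81k^3 - 81k^2n + 243k^2 + 135k^2 + 135kn - 405k    [distributive law]
= -63k^2n + 33kn^2 + 6kn + 15n^3 - 120n^2 + 225n - 81k^3 + 378k^2 - 405k    [combine like terms]

-63k^2n + 33kn^2 + 6kn + 15n^3 - 120n^2 + 225n - 81k^3 + 378k^2 - 405k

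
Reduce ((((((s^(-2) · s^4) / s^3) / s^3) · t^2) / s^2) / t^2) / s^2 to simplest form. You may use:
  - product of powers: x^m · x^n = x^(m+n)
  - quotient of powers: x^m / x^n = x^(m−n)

((((((s^(-2) · s^4) / s^3) / s^3) · t^2) / s^2) / t^2) / s^2
= (((((s^2 / s^3) / s^3) · t^2) / s^2) / t^2) / s^2    [product of powers]
= ((((s^(-1) / s^3) · t^2) / s^2) / t^2) / s^2    [quotient of powers]
= (((s^(-4) · t^2) / s^2) / t^2) / s^2    [quotient of powers]
= s^(-8)    [quotient of powers; product of powers]

s^(-8)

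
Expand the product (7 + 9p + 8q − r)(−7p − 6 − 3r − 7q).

−103p − 42 − 15r − 97q − 63p^2 − 20pr − 119pq − 17qr − 56q^2 + 3r^2

(7 + 9p + 8q − r)(−7p − 6 − 3r − 7q)
= −49p − 42 − 21r − 49q − 63p^2 − 54p − 27pr − 63pq − 56pq − 48q − 24qr − 56q^2 + 7pr + 6r + 3r^2 + 7qr    [distributive law]
= −103p − 42 − 15r − 97q − 63p^2 − 20pr − 119pq − 17qr − 56q^2 + 3r^2    [combine like terms]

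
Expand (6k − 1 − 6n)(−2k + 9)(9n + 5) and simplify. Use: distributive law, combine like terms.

−108k²n − 60k² + 564kn + 280k − 351n − 45 + 108kn² − 486n²

(6k − 1 − 6n)(−2k + 9)(9n + 5)
= (−12k² + 54k + 2k − 9 + 12kn − 54n)(9n + 5)    [distributive law]
= (−12k² + 56k − 9 + 12kn − 54n)(9n + 5)    [combine like terms]
= −108k²n − 60k² + 504kn + 280k − 81n − 45 + 108kn² + 60kn − 486n² − 270n    [distributive law]
= −108k²n − 60k² + 564kn + 280k − 351n − 45 + 108kn² − 486n²    [combine like terms]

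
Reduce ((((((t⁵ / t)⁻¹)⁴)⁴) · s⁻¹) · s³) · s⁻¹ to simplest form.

s·t⁻⁶⁴

((((((t⁵ / t)⁻¹)⁴)⁴) · s⁻¹) · s³) · s⁻¹
= (((((t⁵ / t)⁻¹)¹⁶) · s⁻¹) · s³) · s⁻¹    [power of a power]
= ((((t⁵ / t)⁻¹⁶) · s⁻¹) · s³) · s⁻¹    [power of a power]
= (((((t⁵)⁻¹⁶) / (t⁻¹⁶)) · s⁻¹) · s³) · s⁻¹    [power of a quotient]
= (((t⁻⁸⁰ / (t⁻¹⁶)) · s⁻¹) · s³) · s⁻¹    [power of a power]
= ((t⁻⁶⁴ · s⁻¹) · s³) · s⁻¹    [quotient of powers]
= s·t⁻⁶⁴    [product of powers]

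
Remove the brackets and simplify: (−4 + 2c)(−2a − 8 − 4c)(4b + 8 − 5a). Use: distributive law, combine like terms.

(−4 + 2c)(−2a − 8 − 4c)(4b + 8 − 5a)
= (8a + 32 + 16c − 4ac − 16c − 8c^2)(4b + 8 − 5a)    [distributive law]
= (8a + 32 − 4ac − 8c^2)(4b + 8 − 5a)    [combine like terms]
= 32ab + 64a − 40a^2 + 128b + 256 − 160a − 16abc − 32ac + 20a^2c − 32bc^2 − 64c^2 + 40ac^2    [distributive law]
= 32ab − 96a − 40a^2 + 128b + 256 − 16abc − 32ac + 20a^2c − 32bc^2 − 64c^2 + 40ac^2    [combine like terms]

32ab − 96a − 40a^2 + 128b + 256 − 16abc − 32ac + 20a^2c − 32bc^2 − 64c^2 + 40ac^2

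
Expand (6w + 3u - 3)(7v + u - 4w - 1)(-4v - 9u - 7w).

-168v^2w - 501uvw - 198vw^2 + 33u^2w + 258uw^2 + 168w^3 + 123vw - 12uw - 42w^2 - 84uv^2 - 201u^2v - 27u^3 + 213uv + 54u^2 + 84v^2 - 12v - 27u - 21w

(6w + 3u - 3)(7v + u - 4w - 1)(-4v - 9u - 7w)
= (42vw + 6uw - 24w^2 - 6w + 21uv + 3u^2 - 12uw - 3u - 21v - 3u + 12w + 3)(-4v - 9u - 7w)    [distributive law]
= (42vw - 6uw - 24w^2 + 6w + 21uv + 3u^2 - 6u - 21v + 3)(-4v - 9u - 7w)    [combine like terms]
= -168v^2w - 378uvw - 294vw^2 + 24uvw + 54u^2w + 42uw^2 + 96vw^2 + 216uw^2 + 168w^3 - 24vw - 54uw - 42w^2 - 84uv^2 - 189u^2v - 147uvw - 12u^2v - 27u^3 - 21u^2w + 24uv + 54u^2 + 42uw + 84v^2 + 189uv + 147vw - 12v - 27u - 21w    [distributive law]
= -168v^2w - 501uvw - 198vw^2 + 33u^2w + 258uw^2 + 168w^3 + 123vw - 12uw - 42w^2 - 84uv^2 - 201u^2v - 27u^3 + 213uv + 54u^2 + 84v^2 - 12v - 27u - 21w    [combine like terms]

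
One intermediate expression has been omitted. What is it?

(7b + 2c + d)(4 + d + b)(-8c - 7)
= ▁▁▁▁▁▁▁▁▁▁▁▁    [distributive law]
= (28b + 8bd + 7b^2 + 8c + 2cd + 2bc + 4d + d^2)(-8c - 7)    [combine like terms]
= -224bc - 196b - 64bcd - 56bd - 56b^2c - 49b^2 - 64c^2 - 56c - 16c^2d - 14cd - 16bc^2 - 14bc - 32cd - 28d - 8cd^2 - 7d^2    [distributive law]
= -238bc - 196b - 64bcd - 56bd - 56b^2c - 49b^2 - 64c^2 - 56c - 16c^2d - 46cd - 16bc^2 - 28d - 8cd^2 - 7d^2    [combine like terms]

By distributive law:

(28b + 7bd + 7b^2 + 8c + 2cd + 2bc + 4d + d^2 + bd)(-8c - 7)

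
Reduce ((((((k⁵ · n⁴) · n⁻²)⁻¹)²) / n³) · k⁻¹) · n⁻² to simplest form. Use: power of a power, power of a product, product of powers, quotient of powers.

((((((k⁵ · n⁴) · n⁻²)⁻¹)²) / n³) · k⁻¹) · n⁻²
= (((((k⁵ · n⁴) · n⁻²)⁻²) / n³) · k⁻¹) · n⁻²    [power of a power]
= (((((k⁵ · n⁴)⁻²) · ((n⁻²)⁻²)) / n³) · k⁻¹) · n⁻²    [power of a product]
= ((((((k⁵)⁻²) · ((n⁴)⁻²)) · ((n⁻²)⁻²)) / n³) · k⁻¹) · n⁻²    [power of a product]
= ((((k⁻¹⁰ · ((n⁴)⁻²)) · ((n⁻²)⁻²)) / n³) · k⁻¹) · n⁻²    [power of a power]
= ((((k⁻¹⁰ · n⁻⁸) · ((n⁻²)⁻²)) / n³) · k⁻¹) · n⁻²    [power of a power]
= ((((k⁻¹⁰ · n⁻⁸) · n⁴) / n³) · k⁻¹) · n⁻²    [power of a power]
= k⁻¹¹n⁻⁹    [quotient of powers; product of powers]

k⁻¹¹n⁻⁹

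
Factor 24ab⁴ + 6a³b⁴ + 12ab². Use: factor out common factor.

24ab⁴ + 6a³b⁴ + 12ab²
= 6(4ab⁴ + a³b⁴ + 2ab²)    [factor out 6]
= 6ab²(4b² + a²b² + 2)    [factor out ab²]

6ab²(4b² + a²b² + 2)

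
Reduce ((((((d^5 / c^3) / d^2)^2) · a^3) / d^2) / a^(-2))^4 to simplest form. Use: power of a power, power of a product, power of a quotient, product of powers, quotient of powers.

((((((d^5 / c^3) / d^2)^2) · a^3) / d^2) / a^(-2))^4
= ((((((d^5 / c^3) / d^2)^2) · a^3) / d^2)^4) / ((a^(-2))^4)    [power of a quotient]
= ((((((d^5 / c^3) / d^2)^2) · a^3)^4) / ((d^2)^4)) / ((a^(-2))^4)    [power of a quotient]
= ((((((d^5 / c^3) / d^2)^2)^4) · ((a^3)^4)) / ((d^2)^4)) / ((a^(-2))^4)    [power of a product]
= (((((d^5 / c^3) / d^2)^8) · ((a^3)^4)) / ((d^2)^4)) / ((a^(-2))^4)    [power of a power]
= (((((d^5 / c^3)^8) / ((d^2)^8)) · ((a^3)^4)) / ((d^2)^4)) / ((a^(-2))^4)    [power of a quotient]
= ((((((d^5)^8) / ((c^3)^8)) / ((d^2)^8)) · ((a^3)^4)) / ((d^2)^4)) / ((a^(-2))^4)    [power of a quotient]
= ((((d^40 / ((c^3)^8)) / ((d^2)^8)) · ((a^3)^4)) / ((d^2)^4)) / ((a^(-2))^4)    [power of a power]
= ((((d^40 / c^24) / ((d^2)^8)) · ((a^3)^4)) / ((d^2)^4)) / ((a^(-2))^4)    [power of a power]
= ((((d^40 / c^24) / d^16) · ((a^3)^4)) / ((d^2)^4)) / ((a^(-2))^4)    [power of a power]
= ((((d^40 / c^24) / d^16) · a^12) / ((d^2)^4)) / ((a^(-2))^4)    [power of a power]
= ((((d^40 / c^24) / d^16) · a^12) / d^8) / ((a^(-2))^4)    [power of a power]
= ((((d^40 / c^24) / d^16) · a^12) / d^8) / a^(-8)    [power of a power]
= a^20c^(-24)d^16    [quotient of powers; product of powers]

a^20c^(-24)d^16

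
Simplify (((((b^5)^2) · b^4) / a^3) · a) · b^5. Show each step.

(((((b^5)^2) · b^4) / a^3) · a) · b^5
= (((b^10 · b^4) / a^3) · a) · b^5    [power of a power]
= ((b^14 / a^3) · a) · b^5    [product of powers]
= a^(-2)·b^19    [quotient of powers; product of powers]

a^(-2)·b^19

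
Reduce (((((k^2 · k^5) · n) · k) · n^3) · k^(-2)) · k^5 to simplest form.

k^11·n^4

(((((k^2 · k^5) · n) · k) · n^3) · k^(-2)) · k^5
= ((((k^7 · n) · k) · n^3) · k^(-2)) · k^5    [product of powers]
= k^11·n^4    [product of powers]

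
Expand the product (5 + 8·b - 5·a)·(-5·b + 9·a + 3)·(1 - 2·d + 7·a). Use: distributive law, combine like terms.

-b + 2·b·d + 90·a·b + 135·a - 60·a·d + 165·a² + 15 - 30·d - 40·b² + 80·b²·d - 280·a·b² - 194·a·b·d + 679·a²·b + 90·a²·d - 315·a³

(5 + 8·b - 5·a)·(-5·b + 9·a + 3)·(1 - 2·d + 7·a)
= (-25·b + 45·a + 15 - 40·b² + 72·a·b + 24·b + 25·a·b - 45·a² - 15·a)·(1 - 2·d + 7·a)    [distributive law]
= (-b + 30·a + 15 - 40·b² + 97·a·b - 45·a²)·(1 - 2·d + 7·a)    [combine like terms]
= -b + 2·b·d - 7·a·b + 30·a - 60·a·d + 210·a² + 15 - 30·d + 105·a - 40·b² + 80·b²·d - 280·a·b² + 97·a·b - 194·a·b·d + 679·a²·b - 45·a² + 90·a²·d - 315·a³    [distributive law]
= -b + 2·b·d + 90·a·b + 135·a - 60·a·d + 165·a² + 15 - 30·d - 40·b² + 80·b²·d - 280·a·b² - 194·a·b·d + 679·a²·b + 90·a²·d - 315·a³    [combine like terms]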